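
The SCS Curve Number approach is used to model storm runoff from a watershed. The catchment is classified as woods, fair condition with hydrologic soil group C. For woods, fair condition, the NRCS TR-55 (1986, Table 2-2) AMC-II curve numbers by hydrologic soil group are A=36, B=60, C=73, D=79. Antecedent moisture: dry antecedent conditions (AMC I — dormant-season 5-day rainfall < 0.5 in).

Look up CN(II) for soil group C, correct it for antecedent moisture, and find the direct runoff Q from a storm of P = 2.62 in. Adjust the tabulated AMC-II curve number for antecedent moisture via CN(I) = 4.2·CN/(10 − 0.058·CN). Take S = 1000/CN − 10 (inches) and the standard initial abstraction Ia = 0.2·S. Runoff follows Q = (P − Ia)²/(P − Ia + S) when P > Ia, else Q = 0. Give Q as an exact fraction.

Q = 481407481/6309342550 in ≈ 0.076 in

NRCS table: woods, fair condition, soil group C → CN(II) = 73
CN(I) from CN(II)=73: (4.2·73)/(10 − 0.058·73) = 51100/961 ≈ 53.174
Max retention: S = 1000/(51100/961) − 10 = 4500/511 in (≈ 8.806 in)
Initial abstraction Ia = S/5 = (4500/511)/5 = 900/511 ≈ 1.761 in
P − Ia = 2.620 − 1.761 = 21941/25550 ≈ 0.859 in (> 0, runoff occurs)
Q: (21941/25550)² ÷ (246941/25550) = 481407481/6309342550 in (≈ 0.076 in)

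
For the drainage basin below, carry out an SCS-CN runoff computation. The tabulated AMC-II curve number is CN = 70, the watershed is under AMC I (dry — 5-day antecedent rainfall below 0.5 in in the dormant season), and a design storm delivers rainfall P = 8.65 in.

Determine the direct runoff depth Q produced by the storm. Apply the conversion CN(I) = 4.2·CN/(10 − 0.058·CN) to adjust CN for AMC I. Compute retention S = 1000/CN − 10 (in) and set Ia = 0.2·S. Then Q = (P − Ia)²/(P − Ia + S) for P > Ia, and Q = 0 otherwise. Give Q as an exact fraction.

Q = 41951529/16147460 in ≈ 2.598 in

CN(I) from CN(II)=70: (4.2·70)/(10 − 0.058·70) = 4900/99 ≈ 49.495
Max retention: S = 1000/(4900/99) − 10 = 500/49 in (≈ 10.204 in)
Initial abstraction Ia = S/5 = (500/49)/5 = 100/49 ≈ 2.041 in
P − Ia = 8.650 − 2.041 = 6477/980 ≈ 6.609 in (> 0, runoff occurs)
Q: (6477/980)² ÷ (16477/980) = 41951529/16147460 in (≈ 2.598 in)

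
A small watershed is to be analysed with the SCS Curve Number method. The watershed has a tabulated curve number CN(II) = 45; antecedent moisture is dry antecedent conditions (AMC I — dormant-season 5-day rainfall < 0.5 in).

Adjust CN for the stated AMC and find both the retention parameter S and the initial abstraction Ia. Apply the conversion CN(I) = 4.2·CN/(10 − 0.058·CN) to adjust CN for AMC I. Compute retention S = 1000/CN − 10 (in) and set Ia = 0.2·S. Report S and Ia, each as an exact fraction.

S = 5500/189 in ≈ 29.101 in; Ia = 1100/189 in ≈ 5.820 in

CN(I) from CN(II)=45: (4.2·45)/(10 − 0.058·45) = 18900/739 ≈ 25.575
S = 1000/(18900/739) − 10 = 5500/189 in ≈ 29.101 in
Ia = 0.2·(5500/189) = 1100/189 in ≈ 5.820 in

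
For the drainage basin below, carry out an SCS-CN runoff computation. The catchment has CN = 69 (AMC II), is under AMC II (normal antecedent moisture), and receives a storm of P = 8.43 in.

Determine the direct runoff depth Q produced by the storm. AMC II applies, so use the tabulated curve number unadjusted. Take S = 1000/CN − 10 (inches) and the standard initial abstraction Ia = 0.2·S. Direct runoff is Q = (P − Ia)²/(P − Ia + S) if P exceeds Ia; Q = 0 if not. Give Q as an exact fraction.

AMC II — tabulated CN = 69 applies directly.
Max retention: S = 1000/69 − 10 = 310/69 in (≈ 4.493 in)
Ia = 0.2S: 0.2·4.493 = 0.899 in (exactly 62/69)
P − Ia = 8.430 − 0.899 = 51967/6900 ≈ 7.531 in (> 0, runoff occurs)
Q: (51967/6900)² ÷ (82967/6900) = 2700569089/572472300 in (≈ 4.717 in)

Q = 2700569089/572472300 in ≈ 4.717 in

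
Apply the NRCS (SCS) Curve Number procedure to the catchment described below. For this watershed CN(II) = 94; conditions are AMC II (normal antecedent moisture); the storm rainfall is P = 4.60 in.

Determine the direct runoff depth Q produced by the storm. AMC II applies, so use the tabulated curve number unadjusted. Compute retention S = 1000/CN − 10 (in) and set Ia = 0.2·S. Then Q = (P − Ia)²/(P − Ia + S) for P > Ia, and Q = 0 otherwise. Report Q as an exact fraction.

Q = 1104601/282235 in ≈ 3.914 in

Average conditions: CN = 94 (no AMC adjustment).
Max retention: S = 1000/94 − 10 = 30/47 in (≈ 0.638 in)
Ia = 0.2S: 0.2·0.638 = 0.128 in (exactly 6/47)
Excess rainfall: 4.600 − 0.128 = 4.472 in; P > Ia so Q > 0
Q: (1051/235)² ÷ (1201/235) = 1104601/282235 in (≈ 3.914 in)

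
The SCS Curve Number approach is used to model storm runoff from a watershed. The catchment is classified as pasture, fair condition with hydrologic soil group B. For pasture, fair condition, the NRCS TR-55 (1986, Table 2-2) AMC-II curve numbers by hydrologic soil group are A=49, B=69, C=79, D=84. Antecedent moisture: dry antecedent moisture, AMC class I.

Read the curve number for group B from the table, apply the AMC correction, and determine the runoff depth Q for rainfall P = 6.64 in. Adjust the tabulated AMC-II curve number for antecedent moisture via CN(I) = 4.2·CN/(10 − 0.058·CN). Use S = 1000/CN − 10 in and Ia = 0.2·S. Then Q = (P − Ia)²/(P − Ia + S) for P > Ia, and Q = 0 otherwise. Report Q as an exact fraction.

NRCS table: pasture, fair condition, soil group B → CN(II) = 69
CN(I) from CN(II)=69: (4.2·69)/(10 − 0.058·69) = 144900/2999 ≈ 48.316
S = 1000/(144900/2999) − 10 = 15500/1449 in ≈ 10.697 in
Ia = 0.2·(15500/1449) = 3100/1449 in ≈ 2.139 in
Since P=6.640 > Ia=2.139: effective rainfall P−Ia = 163034/36225 in
Runoff Q = (P−Ia)²/(P−Ia+S) = (4.501)²/(4.501+10.697) = 13290042578/9971547075 ≈ 1.333 in

Q = 13290042578/9971547075 in ≈ 1.333 in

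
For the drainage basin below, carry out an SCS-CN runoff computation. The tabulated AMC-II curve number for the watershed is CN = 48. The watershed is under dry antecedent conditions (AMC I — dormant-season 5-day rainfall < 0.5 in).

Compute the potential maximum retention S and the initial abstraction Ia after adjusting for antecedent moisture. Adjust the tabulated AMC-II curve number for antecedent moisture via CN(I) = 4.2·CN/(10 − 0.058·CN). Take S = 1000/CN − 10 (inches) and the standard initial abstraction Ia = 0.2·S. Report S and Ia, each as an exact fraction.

Dry (AMC I): CN(I) = 4.2·48/(10 − 0.058·48) = (1008/5)/(902/125) = 12600/451 ≈ 27.938
Max retention: S = 1000/(12600/451) − 10 = 1625/63 in (≈ 25.794 in)
Initial abstraction Ia = S/5 = (1625/63)/5 = 325/63 ≈ 5.159 in

S = 1625/63 in ≈ 25.794 in; Ia = 325/63 in ≈ 5.159 in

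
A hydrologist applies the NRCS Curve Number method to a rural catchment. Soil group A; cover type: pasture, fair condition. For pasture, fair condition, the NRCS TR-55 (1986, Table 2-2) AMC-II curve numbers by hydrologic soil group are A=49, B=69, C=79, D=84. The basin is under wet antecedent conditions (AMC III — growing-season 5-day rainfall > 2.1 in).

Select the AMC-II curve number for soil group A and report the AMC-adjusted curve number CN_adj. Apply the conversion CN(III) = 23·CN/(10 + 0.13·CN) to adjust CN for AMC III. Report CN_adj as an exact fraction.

CN_adj = 112700/1637 ≈ 68.845

NRCS table: pasture, fair condition, soil group A → CN(II) = 49
Wet (AMC III): CN(III) = 23·49/(10 + 0.13·49) = 1127/(1637/100) = 112700/1637 ≈ 68.845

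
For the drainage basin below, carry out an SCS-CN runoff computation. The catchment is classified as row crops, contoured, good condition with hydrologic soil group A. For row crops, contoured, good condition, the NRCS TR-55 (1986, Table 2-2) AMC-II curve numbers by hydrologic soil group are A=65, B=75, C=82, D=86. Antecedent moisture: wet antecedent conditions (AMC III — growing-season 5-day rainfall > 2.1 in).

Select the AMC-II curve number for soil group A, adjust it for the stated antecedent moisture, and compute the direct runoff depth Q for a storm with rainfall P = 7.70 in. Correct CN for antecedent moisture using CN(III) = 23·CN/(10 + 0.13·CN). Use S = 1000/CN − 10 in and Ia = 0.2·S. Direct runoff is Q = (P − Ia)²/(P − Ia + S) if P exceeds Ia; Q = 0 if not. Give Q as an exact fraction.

Q = 66793447/12226110 in ≈ 5.463 in

NRCS table: row crops, contoured, good condition, soil group A → CN(II) = 65
Adjust CN=65 to AMC III: 23·65/(10 + 0.13·65) → 1495 ÷ (369/20) = 29900/369 ≈ 81.030
Retention S: 1000/CN − 10 with CN=81.030 → S = 700/299 ≈ 2.341 in
Initial abstraction Ia = S/5 = (700/299)/5 = 140/299 ≈ 0.468 in
Since P=7.700 > Ia=0.468: effective rainfall P−Ia = 21623/2990 in
Runoff Q = (P−Ia)²/(P−Ia+S) = (7.232)²/(7.232+2.341) = 66793447/12226110 ≈ 5.463 in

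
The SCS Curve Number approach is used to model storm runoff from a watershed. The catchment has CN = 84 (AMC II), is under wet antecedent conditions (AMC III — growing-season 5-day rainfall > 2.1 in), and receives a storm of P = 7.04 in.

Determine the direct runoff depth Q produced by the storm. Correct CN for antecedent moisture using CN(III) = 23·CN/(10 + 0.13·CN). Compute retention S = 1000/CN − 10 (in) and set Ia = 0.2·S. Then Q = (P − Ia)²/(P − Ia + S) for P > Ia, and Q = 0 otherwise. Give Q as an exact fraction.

Q = 430645504/70191975 in ≈ 6.135 in

Wet (AMC III): CN(III) = 23·84/(10 + 0.13·84) = 1932/(523/25) = 48300/523 ≈ 92.352
S = 1000/(48300/523) − 10 = 400/483 in ≈ 0.828 in
Initial abstraction Ia = S/5 = (400/483)/5 = 80/483 ≈ 0.166 in
Excess rainfall: 7.040 − 0.166 = 6.874 in; P > Ia so Q > 0
Q: (83008/12075)² ÷ (93008/12075) = 430645504/70191975 in (≈ 6.135 in)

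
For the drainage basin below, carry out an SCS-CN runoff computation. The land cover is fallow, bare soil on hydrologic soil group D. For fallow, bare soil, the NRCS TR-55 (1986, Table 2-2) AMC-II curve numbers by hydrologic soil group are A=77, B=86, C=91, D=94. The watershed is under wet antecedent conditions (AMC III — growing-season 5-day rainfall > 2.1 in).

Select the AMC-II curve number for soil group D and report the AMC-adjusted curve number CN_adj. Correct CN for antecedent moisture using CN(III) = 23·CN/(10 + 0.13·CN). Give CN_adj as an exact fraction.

CN_adj = 108100/1111 ≈ 97.300

NRCS table: fallow, bare soil, soil group D → CN(II) = 94
Adjust CN=94 to AMC III: 23·94/(10 + 0.13·94) → 2162 ÷ (1111/50) = 108100/1111 ≈ 97.300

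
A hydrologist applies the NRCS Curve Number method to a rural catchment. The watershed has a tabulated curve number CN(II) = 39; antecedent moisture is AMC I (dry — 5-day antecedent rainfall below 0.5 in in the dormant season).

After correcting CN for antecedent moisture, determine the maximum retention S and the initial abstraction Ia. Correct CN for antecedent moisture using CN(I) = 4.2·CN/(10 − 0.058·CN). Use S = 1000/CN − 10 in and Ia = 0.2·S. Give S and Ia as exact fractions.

S = 30500/819 in ≈ 37.241 in; Ia = 6100/819 in ≈ 7.448 in

CN(I) from CN(II)=39: (4.2·39)/(10 − 0.058·39) = 81900/3869 ≈ 21.168
S = 1000/(81900/3869) − 10 = 30500/819 in ≈ 37.241 in
Initial abstraction Ia = S/5 = (30500/819)/5 = 6100/819 ≈ 7.448 in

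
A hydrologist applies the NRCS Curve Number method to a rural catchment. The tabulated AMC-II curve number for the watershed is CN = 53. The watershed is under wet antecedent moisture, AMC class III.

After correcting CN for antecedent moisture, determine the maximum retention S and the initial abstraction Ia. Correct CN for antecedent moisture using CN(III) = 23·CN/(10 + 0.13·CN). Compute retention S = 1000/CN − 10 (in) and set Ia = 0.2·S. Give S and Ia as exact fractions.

S = 4700/1219 in ≈ 3.856 in; Ia = 940/1219 in ≈ 0.771 in

Adjust CN=53 to AMC III: 23·53/(10 + 0.13·53) → 1219 ÷ (1689/100) = 121900/1689 ≈ 72.173
S = 1000/(121900/1689) − 10 = 4700/1219 in ≈ 3.856 in
Ia = 0.2·(4700/1219) = 940/1219 in ≈ 0.771 in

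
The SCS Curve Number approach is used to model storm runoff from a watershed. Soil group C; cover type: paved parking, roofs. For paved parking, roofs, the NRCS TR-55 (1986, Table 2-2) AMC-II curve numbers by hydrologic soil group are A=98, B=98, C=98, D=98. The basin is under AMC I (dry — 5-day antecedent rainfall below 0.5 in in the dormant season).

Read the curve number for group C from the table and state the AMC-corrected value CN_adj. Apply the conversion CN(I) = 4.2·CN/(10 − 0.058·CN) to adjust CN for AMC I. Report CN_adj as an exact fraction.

NRCS table: paved parking, roofs, soil group C → CN(II) = 98
Adjust CN=98 to AMC I: 4.2·98/(10 − 0.058·98) → (2058/5) ÷ (1079/250) = 102900/1079 ≈ 95.366

CN_adj = 102900/1079 ≈ 95.366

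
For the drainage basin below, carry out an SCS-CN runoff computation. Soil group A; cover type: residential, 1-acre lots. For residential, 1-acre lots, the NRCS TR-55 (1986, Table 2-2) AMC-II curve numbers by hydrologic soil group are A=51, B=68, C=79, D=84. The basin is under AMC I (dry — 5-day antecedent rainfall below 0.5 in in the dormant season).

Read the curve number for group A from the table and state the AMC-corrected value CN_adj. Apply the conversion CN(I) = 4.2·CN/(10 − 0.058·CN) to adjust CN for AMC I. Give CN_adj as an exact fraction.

CN_adj = 15300/503 ≈ 30.417

NRCS table: residential, 1-acre lots, soil group A → CN(II) = 51
Dry (AMC I): CN(I) = 4.2·51/(10 − 0.058·51) = (1071/5)/(3521/500) = 15300/503 ≈ 30.417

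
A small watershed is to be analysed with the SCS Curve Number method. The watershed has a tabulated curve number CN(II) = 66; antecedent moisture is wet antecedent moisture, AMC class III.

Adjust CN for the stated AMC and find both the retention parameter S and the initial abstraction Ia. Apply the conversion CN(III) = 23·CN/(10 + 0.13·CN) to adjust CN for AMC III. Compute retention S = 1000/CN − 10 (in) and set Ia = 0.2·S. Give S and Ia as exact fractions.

S = 1700/759 in ≈ 2.240 in; Ia = 340/759 in ≈ 0.448 in

Wet (AMC III): CN(III) = 23·66/(10 + 0.13·66) = 1518/(929/50) = 75900/929 ≈ 81.701
S = 1000/(75900/929) − 10 = 1700/759 in ≈ 2.240 in
Ia = 0.2·(1700/759) = 340/759 in ≈ 0.448 in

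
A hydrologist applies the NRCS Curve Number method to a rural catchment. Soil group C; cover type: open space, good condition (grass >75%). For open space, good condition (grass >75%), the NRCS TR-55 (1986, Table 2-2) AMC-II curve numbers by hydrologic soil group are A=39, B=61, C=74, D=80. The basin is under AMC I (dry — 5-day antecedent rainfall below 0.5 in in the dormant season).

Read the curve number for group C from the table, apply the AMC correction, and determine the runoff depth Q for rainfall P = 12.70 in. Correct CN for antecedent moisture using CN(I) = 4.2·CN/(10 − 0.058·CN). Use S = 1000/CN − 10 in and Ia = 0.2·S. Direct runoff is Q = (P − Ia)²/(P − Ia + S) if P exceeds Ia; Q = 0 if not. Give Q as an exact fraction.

Q = 7340891041/1170775830 in ≈ 6.270 in

NRCS table: open space, good condition (grass >75%), soil group C → CN(II) = 74
CN(I) from CN(II)=74: (4.2·74)/(10 − 0.058·74) = 77700/1427 ≈ 54.450
S = 1000/(77700/1427) − 10 = 6500/777 in ≈ 8.366 in
Ia = 0.2S: 0.2·8.366 = 1.673 in (exactly 1300/777)
P − Ia = 12.700 − 1.673 = 85679/7770 ≈ 11.027 in (> 0, runoff occurs)
Runoff Q = (P−Ia)²/(P−Ia+S) = (11.027)²/(11.027+8.366) = 7340891041/1170775830 ≈ 6.270 in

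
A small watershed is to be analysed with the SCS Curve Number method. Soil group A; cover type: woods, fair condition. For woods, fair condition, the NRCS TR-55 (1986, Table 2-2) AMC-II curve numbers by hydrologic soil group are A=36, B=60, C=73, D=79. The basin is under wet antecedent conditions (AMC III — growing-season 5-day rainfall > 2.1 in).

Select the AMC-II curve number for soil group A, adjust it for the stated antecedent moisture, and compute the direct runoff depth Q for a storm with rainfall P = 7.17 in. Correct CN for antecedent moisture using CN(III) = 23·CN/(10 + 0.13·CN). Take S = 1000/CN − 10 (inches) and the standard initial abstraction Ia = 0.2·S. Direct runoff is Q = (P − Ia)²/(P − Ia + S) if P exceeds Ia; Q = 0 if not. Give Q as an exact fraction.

Q = 13553383561/5721873300 in ≈ 2.369 in

NRCS table: woods, fair condition, soil group A → CN(II) = 36
CN(III) from CN(II)=36: (23·36)/(10 + 0.13·36) = 20700/367 ≈ 56.403
Max retention: S = 1000/(20700/367) − 10 = 1600/207 in (≈ 7.729 in)
Ia = 0.2S: 0.2·7.729 = 1.546 in (exactly 320/207)
Excess rainfall: 7.170 − 1.546 = 5.624 in; P > Ia so Q > 0
Runoff Q = (P−Ia)²/(P−Ia+S) = (5.624)²/(5.624+7.729) = 13553383561/5721873300 ≈ 2.369 in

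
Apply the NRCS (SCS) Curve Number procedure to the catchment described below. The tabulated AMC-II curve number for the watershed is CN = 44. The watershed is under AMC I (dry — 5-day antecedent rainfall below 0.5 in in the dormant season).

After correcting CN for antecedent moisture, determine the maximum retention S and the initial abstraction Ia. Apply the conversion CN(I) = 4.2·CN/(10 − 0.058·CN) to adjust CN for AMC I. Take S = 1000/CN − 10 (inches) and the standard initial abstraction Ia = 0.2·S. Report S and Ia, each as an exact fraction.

S = 1000/33 in ≈ 30.303 in; Ia = 200/33 in ≈ 6.061 in

Adjust CN=44 to AMC I: 4.2·44/(10 − 0.058·44) → (924/5) ÷ (931/125) = 3300/133 ≈ 24.812
Max retention: S = 1000/(3300/133) − 10 = 1000/33 in (≈ 30.303 in)
Ia = 0.2S: 0.2·30.303 = 6.061 in (exactly 200/33)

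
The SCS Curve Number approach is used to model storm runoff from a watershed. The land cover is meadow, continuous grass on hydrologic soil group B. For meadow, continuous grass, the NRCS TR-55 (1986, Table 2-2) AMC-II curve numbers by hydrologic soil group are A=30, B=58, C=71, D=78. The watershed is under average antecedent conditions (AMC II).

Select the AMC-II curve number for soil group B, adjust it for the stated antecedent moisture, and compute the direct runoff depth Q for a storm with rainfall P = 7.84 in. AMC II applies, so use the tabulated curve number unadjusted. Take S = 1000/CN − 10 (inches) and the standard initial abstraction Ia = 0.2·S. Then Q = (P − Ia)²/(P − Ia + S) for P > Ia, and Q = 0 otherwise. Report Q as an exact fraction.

Q = 766927/255925 in ≈ 2.997 in

NRCS table: meadow, continuous grass, soil group B → CN(II) = 58
AMC II — tabulated CN = 58 applies directly.
Retention S: 1000/CN − 10 with CN=58.000 → S = 210/29 ≈ 7.241 in
Initial abstraction Ia = S/5 = (210/29)/5 = 42/29 ≈ 1.448 in
Since P=7.840 > Ia=1.448: effective rainfall P−Ia = 4634/725 in
Runoff Q = (P−Ia)²/(P−Ia+S) = (6.392)²/(6.392+7.241) = 766927/255925 ≈ 2.997 in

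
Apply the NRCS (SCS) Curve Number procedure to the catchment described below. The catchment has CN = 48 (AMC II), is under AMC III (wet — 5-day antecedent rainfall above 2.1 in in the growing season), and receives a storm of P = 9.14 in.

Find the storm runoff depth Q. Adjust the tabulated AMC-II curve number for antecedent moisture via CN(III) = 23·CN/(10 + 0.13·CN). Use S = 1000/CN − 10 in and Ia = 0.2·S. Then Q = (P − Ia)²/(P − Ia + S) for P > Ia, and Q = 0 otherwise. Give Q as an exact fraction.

Wet (AMC III): CN(III) = 23·48/(10 + 0.13·48) = 1104/(406/25) = 13800/203 ≈ 67.980
S = 1000/(13800/203) − 10 = 325/69 in ≈ 4.710 in
Initial abstraction Ia = S/5 = (325/69)/5 = 65/69 ≈ 0.942 in
P − Ia = 9.140 − 0.942 = 28283/3450 ≈ 8.198 in (> 0, runoff occurs)
Q: (28283/3450)² ÷ (44533/3450) = 799928089/153638850 in (≈ 5.207 in)

Q = 799928089/153638850 in ≈ 5.207 in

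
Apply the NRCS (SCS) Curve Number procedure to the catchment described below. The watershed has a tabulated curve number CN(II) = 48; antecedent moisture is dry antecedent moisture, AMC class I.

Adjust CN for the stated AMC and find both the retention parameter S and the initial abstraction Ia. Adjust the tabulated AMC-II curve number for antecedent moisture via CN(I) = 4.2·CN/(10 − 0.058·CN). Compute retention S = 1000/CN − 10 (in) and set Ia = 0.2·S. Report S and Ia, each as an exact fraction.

S = 1625/63 in ≈ 25.794 in; Ia = 325/63 in ≈ 5.159 in

Adjust CN=48 to AMC I: 4.2·48/(10 − 0.058·48) → (1008/5) ÷ (902/125) = 12600/451 ≈ 27.938
S = 1000/(12600/451) − 10 = 1625/63 in ≈ 25.794 in
Initial abstraction Ia = S/5 = (1625/63)/5 = 325/63 ≈ 5.159 in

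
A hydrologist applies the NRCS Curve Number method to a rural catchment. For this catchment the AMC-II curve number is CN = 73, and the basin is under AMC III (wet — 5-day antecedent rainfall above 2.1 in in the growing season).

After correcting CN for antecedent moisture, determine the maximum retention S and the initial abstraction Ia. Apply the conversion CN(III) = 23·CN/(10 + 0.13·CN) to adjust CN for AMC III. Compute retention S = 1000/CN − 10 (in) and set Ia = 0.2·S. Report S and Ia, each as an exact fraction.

CN(III) from CN(II)=73: (23·73)/(10 + 0.13·73) = 167900/1949 ≈ 86.147
S = 1000/(167900/1949) − 10 = 2700/1679 in ≈ 1.608 in
Ia = 0.2·(2700/1679) = 540/1679 in ≈ 0.322 in

S = 2700/1679 in ≈ 1.608 in; Ia = 540/1679 in ≈ 0.322 in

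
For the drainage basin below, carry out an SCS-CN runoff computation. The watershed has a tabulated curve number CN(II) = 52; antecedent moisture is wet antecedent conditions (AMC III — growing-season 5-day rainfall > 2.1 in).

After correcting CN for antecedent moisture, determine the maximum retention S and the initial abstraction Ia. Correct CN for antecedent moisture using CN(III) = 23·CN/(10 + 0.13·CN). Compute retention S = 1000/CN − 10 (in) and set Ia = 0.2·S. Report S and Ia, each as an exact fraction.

Wet (AMC III): CN(III) = 23·52/(10 + 0.13·52) = 1196/(419/25) = 29900/419 ≈ 71.360
Retention S: 1000/CN − 10 with CN=71.360 → S = 1200/299 ≈ 4.013 in
Initial abstraction Ia = S/5 = (1200/299)/5 = 240/299 ≈ 0.803 in

S = 1200/299 in ≈ 4.013 in; Ia = 240/299 in ≈ 0.803 in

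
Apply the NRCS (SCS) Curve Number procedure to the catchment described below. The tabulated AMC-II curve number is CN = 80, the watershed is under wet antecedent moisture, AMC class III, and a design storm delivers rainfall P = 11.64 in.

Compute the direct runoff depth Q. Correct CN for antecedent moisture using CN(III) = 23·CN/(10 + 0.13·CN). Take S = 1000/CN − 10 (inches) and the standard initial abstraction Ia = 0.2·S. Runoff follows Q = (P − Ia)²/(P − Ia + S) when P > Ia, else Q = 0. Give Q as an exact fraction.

Q = 43138624/4135975 in ≈ 10.430 in

Adjust CN=80 to AMC III: 23·80/(10 + 0.13·80) → 1840 ÷ (102/5) = 4600/51 ≈ 90.196
S = 1000/(4600/51) − 10 = 25/23 in ≈ 1.087 in
Ia = 0.2·(25/23) = 5/23 in ≈ 0.217 in
P − Ia = 11.640 − 0.217 = 6568/575 ≈ 11.423 in (> 0, runoff occurs)
Q: (6568/575)² ÷ (7193/575) = 43138624/4135975 in (≈ 10.430 in)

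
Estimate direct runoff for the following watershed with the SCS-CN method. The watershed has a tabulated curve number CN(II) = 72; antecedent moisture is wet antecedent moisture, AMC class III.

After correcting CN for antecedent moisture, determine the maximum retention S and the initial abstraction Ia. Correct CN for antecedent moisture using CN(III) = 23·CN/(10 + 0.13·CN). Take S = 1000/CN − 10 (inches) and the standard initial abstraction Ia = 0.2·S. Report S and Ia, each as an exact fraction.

S = 350/207 in ≈ 1.691 in; Ia = 70/207 in ≈ 0.338 in

CN(III) from CN(II)=72: (23·72)/(10 + 0.13·72) = 10350/121 ≈ 85.537
Max retention: S = 1000/(10350/121) − 10 = 350/207 in (≈ 1.691 in)
Ia = 0.2S: 0.2·1.691 = 0.338 in (exactly 70/207)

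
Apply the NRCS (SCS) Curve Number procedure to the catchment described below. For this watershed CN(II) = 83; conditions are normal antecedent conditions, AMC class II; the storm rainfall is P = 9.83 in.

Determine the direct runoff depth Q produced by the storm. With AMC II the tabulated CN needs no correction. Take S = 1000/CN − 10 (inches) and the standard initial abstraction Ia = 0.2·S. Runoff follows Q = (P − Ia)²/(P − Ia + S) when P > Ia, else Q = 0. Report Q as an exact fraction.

CN(II) = 83; AMC II needs no correction.
Retention S: 1000/CN − 10 with CN=83.000 → S = 170/83 ≈ 2.048 in
Ia = 0.2S: 0.2·2.048 = 0.410 in (exactly 34/83)
Excess rainfall: 9.830 − 0.410 = 9.420 in; P > Ia so Q > 0
Q = (78189/8300)²/((78189/8300) + 170/83) = (6113519721/68890000)/(95189/8300) = 6113519721/790068700 in ≈ 7.738 in

Q = 6113519721/790068700 in ≈ 7.738 in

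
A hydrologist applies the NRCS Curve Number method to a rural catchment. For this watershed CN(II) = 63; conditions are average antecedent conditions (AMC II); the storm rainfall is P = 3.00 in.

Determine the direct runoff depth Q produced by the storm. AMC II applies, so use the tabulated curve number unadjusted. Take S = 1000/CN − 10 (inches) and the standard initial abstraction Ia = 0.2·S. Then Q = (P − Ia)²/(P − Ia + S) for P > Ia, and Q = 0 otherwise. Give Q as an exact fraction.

Q = 2645/6111 in ≈ 0.433 in

CN(II) = 63; AMC II needs no correction.
S = 1000/63 − 10 = 370/63 in ≈ 5.873 in
Ia = 0.2·(370/63) = 74/63 in ≈ 1.175 in
Since P=3.000 > Ia=1.175: effective rainfall P−Ia = 115/63 in
Runoff Q = (P−Ia)²/(P−Ia+S) = (1.825)²/(1.825+5.873) = 2645/6111 ≈ 0.433 in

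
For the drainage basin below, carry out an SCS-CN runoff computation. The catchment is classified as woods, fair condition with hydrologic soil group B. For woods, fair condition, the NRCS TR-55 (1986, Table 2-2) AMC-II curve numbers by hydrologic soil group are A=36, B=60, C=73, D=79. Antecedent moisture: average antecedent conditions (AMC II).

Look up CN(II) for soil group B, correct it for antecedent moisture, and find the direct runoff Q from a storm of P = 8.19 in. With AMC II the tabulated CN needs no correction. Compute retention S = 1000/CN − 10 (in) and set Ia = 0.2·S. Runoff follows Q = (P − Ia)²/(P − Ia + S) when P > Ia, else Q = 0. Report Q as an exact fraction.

NRCS table: woods, fair condition, soil group B → CN(II) = 60
Average conditions: CN = 60 (no AMC adjustment).
Retention S: 1000/CN − 10 with CN=60.000 → S = 20/3 ≈ 6.667 in
Ia = 0.2S: 0.2·6.667 = 1.333 in (exactly 4/3)
Excess rainfall: 8.190 − 1.333 = 6.857 in; P > Ia so Q > 0
Runoff Q = (P−Ia)²/(P−Ia+S) = (6.857)²/(6.857+6.667) = 4231249/1217100 ≈ 3.477 in

Q = 4231249/1217100 in ≈ 3.477 in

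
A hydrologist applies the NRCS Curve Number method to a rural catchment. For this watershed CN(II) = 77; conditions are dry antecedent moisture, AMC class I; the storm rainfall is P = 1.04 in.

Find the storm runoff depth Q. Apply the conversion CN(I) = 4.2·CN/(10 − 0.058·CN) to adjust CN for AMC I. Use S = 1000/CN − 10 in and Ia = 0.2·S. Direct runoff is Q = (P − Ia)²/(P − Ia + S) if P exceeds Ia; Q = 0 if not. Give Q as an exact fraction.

Dry (AMC I): CN(I) = 4.2·77/(10 − 0.058·77) = (1617/5)/(2767/500) = 161700/2767 ≈ 58.439
S = 1000/(161700/2767) − 10 = 11500/1617 in ≈ 7.112 in
Ia = 0.2S: 0.2·7.112 = 1.422 in (exactly 2300/1617)
P = 1.040 ≤ Ia = 1.422 in: entire storm abstracted, Q = 0.

Q = 0 in ≈ 0.000 in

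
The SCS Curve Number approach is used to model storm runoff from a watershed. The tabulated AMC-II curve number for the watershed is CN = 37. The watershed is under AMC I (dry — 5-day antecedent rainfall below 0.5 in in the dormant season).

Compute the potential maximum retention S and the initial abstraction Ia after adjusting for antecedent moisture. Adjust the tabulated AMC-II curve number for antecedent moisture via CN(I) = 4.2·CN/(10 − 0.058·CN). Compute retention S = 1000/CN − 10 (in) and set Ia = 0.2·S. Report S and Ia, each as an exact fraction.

S = 1500/37 in ≈ 40.541 in; Ia = 300/37 in ≈ 8.108 in

Adjust CN=37 to AMC I: 4.2·37/(10 − 0.058·37) → (777/5) ÷ (3927/500) = 3700/187 ≈ 19.786
S = 1000/(3700/187) − 10 = 1500/37 in ≈ 40.541 in
Initial abstraction Ia = S/5 = (1500/37)/5 = 300/37 ≈ 8.108 in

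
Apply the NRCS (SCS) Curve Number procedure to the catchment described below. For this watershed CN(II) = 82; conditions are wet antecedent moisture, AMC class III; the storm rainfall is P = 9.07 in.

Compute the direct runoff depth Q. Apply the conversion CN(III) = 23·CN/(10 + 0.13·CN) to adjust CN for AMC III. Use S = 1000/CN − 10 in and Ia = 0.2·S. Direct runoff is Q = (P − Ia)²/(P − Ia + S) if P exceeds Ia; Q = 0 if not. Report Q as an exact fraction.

Wet (AMC III): CN(III) = 23·82/(10 + 0.13·82) = 1886/(1033/50) = 94300/1033 ≈ 91.288
Retention S: 1000/CN − 10 with CN=91.288 → S = 900/943 ≈ 0.954 in
Initial abstraction Ia = S/5 = (900/943)/5 = 180/943 ≈ 0.191 in
Excess rainfall: 9.070 − 0.191 = 8.879 in; P > Ia so Q > 0
Q: (837301/94300)² ÷ (927301/94300) = 701072964601/87444484300 in (≈ 8.017 in)

Q = 701072964601/87444484300 in ≈ 8.017 in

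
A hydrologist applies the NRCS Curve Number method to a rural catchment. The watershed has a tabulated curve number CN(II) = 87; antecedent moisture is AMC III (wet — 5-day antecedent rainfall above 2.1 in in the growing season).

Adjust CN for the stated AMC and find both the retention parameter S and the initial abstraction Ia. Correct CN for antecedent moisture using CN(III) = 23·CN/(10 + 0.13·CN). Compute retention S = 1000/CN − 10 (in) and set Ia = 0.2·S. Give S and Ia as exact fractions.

Adjust CN=87 to AMC III: 23·87/(10 + 0.13·87) → 2001 ÷ (2131/100) = 200100/2131 ≈ 93.900
Retention S: 1000/CN − 10 with CN=93.900 → S = 1300/2001 ≈ 0.650 in
Initial abstraction Ia = S/5 = (1300/2001)/5 = 260/2001 ≈ 0.130 in

S = 1300/2001 in ≈ 0.650 in; Ia = 260/2001 in ≈ 0.130 in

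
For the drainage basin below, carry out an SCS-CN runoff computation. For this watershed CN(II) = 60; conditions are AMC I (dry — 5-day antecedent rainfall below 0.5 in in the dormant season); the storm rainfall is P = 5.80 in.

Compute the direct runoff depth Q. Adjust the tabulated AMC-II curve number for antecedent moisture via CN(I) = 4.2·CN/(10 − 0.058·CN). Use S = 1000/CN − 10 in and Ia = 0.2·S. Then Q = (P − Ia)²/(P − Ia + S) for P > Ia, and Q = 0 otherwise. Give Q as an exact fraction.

Q = 683929/1835505 in ≈ 0.373 in

Dry (AMC I): CN(I) = 4.2·60/(10 − 0.058·60) = 252/(163/25) = 6300/163 ≈ 38.650
Retention S: 1000/CN − 10 with CN=38.650 → S = 1000/63 ≈ 15.873 in
Initial abstraction Ia = S/5 = (1000/63)/5 = 200/63 ≈ 3.175 in
P − Ia = 5.800 − 3.175 = 827/315 ≈ 2.625 in (> 0, runoff occurs)
Q = (827/315)²/((827/315) + 1000/63) = (683929/99225)/(5827/315) = 683929/1835505 in ≈ 0.373 in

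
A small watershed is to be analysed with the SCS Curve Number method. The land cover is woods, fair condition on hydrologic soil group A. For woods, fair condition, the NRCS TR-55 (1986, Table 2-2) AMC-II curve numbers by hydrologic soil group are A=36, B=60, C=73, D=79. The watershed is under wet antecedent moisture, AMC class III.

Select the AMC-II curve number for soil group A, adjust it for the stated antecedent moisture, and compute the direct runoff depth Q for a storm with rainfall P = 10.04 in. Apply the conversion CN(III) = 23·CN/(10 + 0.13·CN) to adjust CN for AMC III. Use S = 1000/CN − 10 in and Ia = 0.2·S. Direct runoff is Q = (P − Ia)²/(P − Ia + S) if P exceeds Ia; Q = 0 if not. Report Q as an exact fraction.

NRCS table: woods, fair condition, soil group A → CN(II) = 36
Adjust CN=36 to AMC III: 23·36/(10 + 0.13·36) → 828 ÷ (367/25) = 20700/367 ≈ 56.403
Max retention: S = 1000/(20700/367) − 10 = 1600/207 in (≈ 7.729 in)
Initial abstraction Ia = S/5 = (1600/207)/5 = 320/207 ≈ 1.546 in
Since P=10.040 > Ia=1.546: effective rainfall P−Ia = 43957/5175 in
Q = (43957/5175)²/((43957/5175) + 1600/207) = (1932217849/26780625)/(83957/5175) = 1932217849/434477475 in ≈ 4.447 in

Q = 1932217849/434477475 in ≈ 4.447 in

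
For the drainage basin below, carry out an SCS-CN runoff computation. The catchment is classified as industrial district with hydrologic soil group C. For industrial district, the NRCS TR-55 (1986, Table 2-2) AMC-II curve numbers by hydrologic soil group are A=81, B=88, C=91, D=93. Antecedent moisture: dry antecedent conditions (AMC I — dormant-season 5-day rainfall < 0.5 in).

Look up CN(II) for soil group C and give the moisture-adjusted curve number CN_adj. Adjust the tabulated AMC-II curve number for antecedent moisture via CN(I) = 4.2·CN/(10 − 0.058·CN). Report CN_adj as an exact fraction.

NRCS table: industrial district, soil group C → CN(II) = 91
Dry (AMC I): CN(I) = 4.2·91/(10 − 0.058·91) = (1911/5)/(2361/500) = 63700/787 ≈ 80.940

CN_adj = 63700/787 ≈ 80.940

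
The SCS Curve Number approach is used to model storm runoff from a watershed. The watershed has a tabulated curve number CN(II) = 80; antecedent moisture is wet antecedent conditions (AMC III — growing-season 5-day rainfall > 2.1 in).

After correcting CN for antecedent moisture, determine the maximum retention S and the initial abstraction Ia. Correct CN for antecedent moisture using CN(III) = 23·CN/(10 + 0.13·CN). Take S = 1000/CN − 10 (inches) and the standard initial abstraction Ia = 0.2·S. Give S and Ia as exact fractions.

S = 25/23 in ≈ 1.087 in; Ia = 5/23 in ≈ 0.217 in

Adjust CN=80 to AMC III: 23·80/(10 + 0.13·80) → 1840 ÷ (102/5) = 4600/51 ≈ 90.196
S = 1000/(4600/51) − 10 = 25/23 in ≈ 1.087 in
Ia = 0.2S: 0.2·1.087 = 0.217 in (exactly 5/23)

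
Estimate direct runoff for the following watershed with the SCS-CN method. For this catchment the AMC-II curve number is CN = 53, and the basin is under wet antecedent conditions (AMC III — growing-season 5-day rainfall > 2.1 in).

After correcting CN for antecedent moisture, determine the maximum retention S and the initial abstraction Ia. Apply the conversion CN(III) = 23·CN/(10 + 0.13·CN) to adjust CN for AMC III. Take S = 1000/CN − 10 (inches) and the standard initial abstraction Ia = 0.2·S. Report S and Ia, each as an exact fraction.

S = 4700/1219 in ≈ 3.856 in; Ia = 940/1219 in ≈ 0.771 in

CN(III) from CN(II)=53: (23·53)/(10 + 0.13·53) = 121900/1689 ≈ 72.173
S = 1000/(121900/1689) − 10 = 4700/1219 in ≈ 3.856 in
Ia = 0.2S: 0.2·3.856 = 0.771 in (exactly 940/1219)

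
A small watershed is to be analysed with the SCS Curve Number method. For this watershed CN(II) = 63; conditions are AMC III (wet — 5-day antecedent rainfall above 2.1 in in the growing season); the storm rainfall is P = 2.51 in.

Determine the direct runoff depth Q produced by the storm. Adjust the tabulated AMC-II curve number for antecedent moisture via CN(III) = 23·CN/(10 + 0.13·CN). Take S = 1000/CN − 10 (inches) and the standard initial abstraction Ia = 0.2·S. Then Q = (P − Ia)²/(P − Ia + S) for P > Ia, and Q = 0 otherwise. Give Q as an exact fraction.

Q = 83925510601/95590385100 in ≈ 0.878 in

Adjust CN=63 to AMC III: 23·63/(10 + 0.13·63) → 1449 ÷ (1819/100) = 144900/1819 ≈ 79.659
Max retention: S = 1000/(144900/1819) − 10 = 3700/1449 in (≈ 2.553 in)
Ia = 0.2·(3700/1449) = 740/1449 in ≈ 0.511 in
Since P=2.510 > Ia=0.511: effective rainfall P−Ia = 289699/144900 in
Runoff Q = (P−Ia)²/(P−Ia+S) = (1.999)²/(1.999+2.553) = 83925510601/95590385100 ≈ 0.878 in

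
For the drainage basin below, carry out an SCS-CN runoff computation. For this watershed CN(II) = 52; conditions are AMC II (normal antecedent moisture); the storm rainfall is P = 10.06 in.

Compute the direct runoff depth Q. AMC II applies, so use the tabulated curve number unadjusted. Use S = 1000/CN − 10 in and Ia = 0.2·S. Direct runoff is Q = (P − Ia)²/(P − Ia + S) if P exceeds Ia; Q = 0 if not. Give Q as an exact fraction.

Q = 28504921/7370350 in ≈ 3.868 in

AMC II — tabulated CN = 52 applies directly.
Max retention: S = 1000/52 − 10 = 120/13 in (≈ 9.231 in)
Ia = 0.2·(120/13) = 24/13 in ≈ 1.846 in
Since P=10.060 > Ia=1.846: effective rainfall P−Ia = 5339/650 in
Q: (5339/650)² ÷ (11339/650) = 28504921/7370350 in (≈ 3.868 in)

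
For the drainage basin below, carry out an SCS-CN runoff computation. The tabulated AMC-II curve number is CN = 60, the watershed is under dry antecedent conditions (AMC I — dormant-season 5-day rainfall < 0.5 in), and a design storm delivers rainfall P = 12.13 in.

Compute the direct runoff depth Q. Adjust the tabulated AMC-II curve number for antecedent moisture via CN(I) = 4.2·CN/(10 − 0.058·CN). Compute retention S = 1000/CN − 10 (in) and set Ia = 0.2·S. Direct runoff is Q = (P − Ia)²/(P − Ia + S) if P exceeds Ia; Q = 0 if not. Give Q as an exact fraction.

Adjust CN=60 to AMC I: 4.2·60/(10 − 0.058·60) → 252 ÷ (163/25) = 6300/163 ≈ 38.650
Retention S: 1000/CN − 10 with CN=38.650 → S = 1000/63 ≈ 15.873 in
Ia = 0.2·(1000/63) = 200/63 in ≈ 3.175 in
Since P=12.130 > Ia=3.175: effective rainfall P−Ia = 56419/6300 in
Q = (56419/6300)²/((56419/6300) + 1000/63) = (3183103561/39690000)/(156419/6300) = 3183103561/985439700 in ≈ 3.230 in

Q = 3183103561/985439700 in ≈ 3.230 in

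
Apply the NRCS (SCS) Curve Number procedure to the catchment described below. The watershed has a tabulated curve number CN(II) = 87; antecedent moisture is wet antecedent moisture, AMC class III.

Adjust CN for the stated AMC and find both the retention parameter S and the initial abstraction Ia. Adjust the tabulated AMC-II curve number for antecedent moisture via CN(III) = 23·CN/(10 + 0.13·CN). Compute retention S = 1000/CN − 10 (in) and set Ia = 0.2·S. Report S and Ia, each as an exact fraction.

S = 1300/2001 in ≈ 0.650 in; Ia = 260/2001 in ≈ 0.130 in

CN(III) from CN(II)=87: (23·87)/(10 + 0.13·87) = 200100/2131 ≈ 93.900
S = 1000/(200100/2131) − 10 = 1300/2001 in ≈ 0.650 in
Initial abstraction Ia = S/5 = (1300/2001)/5 = 260/2001 ≈ 0.130 in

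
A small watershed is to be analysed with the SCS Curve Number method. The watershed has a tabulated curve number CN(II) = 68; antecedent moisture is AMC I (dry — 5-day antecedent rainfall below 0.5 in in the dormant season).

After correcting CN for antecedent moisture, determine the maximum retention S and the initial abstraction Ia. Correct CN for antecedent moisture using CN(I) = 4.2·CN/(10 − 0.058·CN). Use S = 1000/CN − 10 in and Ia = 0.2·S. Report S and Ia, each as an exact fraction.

Adjust CN=68 to AMC I: 4.2·68/(10 − 0.058·68) → (1428/5) ÷ (757/125) = 35700/757 ≈ 47.160
Max retention: S = 1000/(35700/757) − 10 = 4000/357 in (≈ 11.204 in)
Ia = 0.2·(4000/357) = 800/357 in ≈ 2.241 in

S = 4000/357 in ≈ 11.204 in; Ia = 800/357 in ≈ 2.241 in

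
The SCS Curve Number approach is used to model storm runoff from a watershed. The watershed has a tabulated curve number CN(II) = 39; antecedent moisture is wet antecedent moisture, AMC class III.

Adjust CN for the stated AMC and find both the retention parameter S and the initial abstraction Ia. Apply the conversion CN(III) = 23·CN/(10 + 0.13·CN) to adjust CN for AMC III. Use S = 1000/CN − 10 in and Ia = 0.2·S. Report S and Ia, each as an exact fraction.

Adjust CN=39 to AMC III: 23·39/(10 + 0.13·39) → 897 ÷ (1507/100) = 89700/1507 ≈ 59.522
Max retention: S = 1000/(89700/1507) − 10 = 6100/897 in (≈ 6.800 in)
Ia = 0.2·(6100/897) = 1220/897 in ≈ 1.360 in

S = 6100/897 in ≈ 6.800 in; Ia = 1220/897 in ≈ 1.360 in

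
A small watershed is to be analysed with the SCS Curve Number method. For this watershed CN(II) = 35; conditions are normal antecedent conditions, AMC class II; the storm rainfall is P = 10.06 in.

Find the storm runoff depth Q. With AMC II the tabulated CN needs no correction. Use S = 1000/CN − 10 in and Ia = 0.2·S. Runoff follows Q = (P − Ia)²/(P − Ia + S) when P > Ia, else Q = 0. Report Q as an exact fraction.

Average conditions: CN = 35 (no AMC adjustment).
S = 1000/35 − 10 = 130/7 in ≈ 18.571 in
Ia = 0.2S: 0.2·18.571 = 3.714 in (exactly 26/7)
Excess rainfall: 10.060 − 3.714 = 6.346 in; P > Ia so Q > 0
Q: (2221/350)² ÷ (8721/350) = 4932841/3052350 in (≈ 1.616 in)

Q = 4932841/3052350 in ≈ 1.616 in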